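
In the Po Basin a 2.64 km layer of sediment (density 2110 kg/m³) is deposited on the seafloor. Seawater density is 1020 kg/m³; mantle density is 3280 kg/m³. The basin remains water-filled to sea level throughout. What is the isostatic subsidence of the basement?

Submarine loading: the sediment displaces seawater, and the subsidence is in turn flooded, so s (ρ_m − ρ_w) = t (ρ_sed − ρ_w).
s = 2.64 km × (2110 − 1020) / (3280 − 1020) = 1.27 km.

1.27 km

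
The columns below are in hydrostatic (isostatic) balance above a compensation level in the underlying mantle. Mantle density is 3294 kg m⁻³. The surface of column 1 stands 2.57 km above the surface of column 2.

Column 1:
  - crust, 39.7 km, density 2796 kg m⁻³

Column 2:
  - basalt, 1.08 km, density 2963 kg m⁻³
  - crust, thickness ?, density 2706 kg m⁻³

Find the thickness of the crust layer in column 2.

Take the compensation level at the base of the deeper column (depth z_c below the surface of column 1) and equate Σ ρ_i t_i down to z_c; mantle fills any gap and the z_c terms cancel.
Column 1: 39.7×2796 + (z_c − 39.7)×3294
Column 2: 2.57×0 + 1.08×2963 + x×2706 + (z_c − 2.57 − 1.08 − x)×3294
The z_c×3294 term appears on both sides and cancels. Collect the known terms of each column as K = Σ(ρt)_known − 3294 × (depth of known layers): K_1 = 111001.2 − 3294×39.7 = −19770.6; K_2 = 3200.04 − 3294×(2.57 + 1.08) = −8823.06.
Balance: K_1 = K_2 − x×(3294 − 2706), so x = (K_2 − K_1)/(3294 − 2706) = 10947.5/588 = 18.6 km.

18.6 km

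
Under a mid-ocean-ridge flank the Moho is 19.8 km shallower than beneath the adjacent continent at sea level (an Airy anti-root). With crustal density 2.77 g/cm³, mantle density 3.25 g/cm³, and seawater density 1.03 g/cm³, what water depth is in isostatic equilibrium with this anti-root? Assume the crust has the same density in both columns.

Replacing a thickness d of crust by seawater at the top must be balanced by replacing crust with mantle at the base: d (ρ_c − ρ_w) = a (ρ_m − ρ_c).
d = a (ρ_m − ρ_c)/(ρ_c − ρ_w) = 19.8 km × 0.48/1.74 = 5.46 km.

5.46 km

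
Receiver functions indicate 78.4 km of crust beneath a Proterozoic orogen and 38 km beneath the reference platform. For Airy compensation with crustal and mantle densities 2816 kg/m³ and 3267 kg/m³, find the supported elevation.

5.58 km

Excess crust Δ = 78.4 km − 38 km = 40.4 km, split between elevation h and root r with h + r = Δ.
Airy balance ρ_c h = (ρ_m − ρ_c) r gives r = h ρ_c/(ρ_m − ρ_c), so h (1 + ρ_c/(ρ_m − ρ_c)) = Δ, i.e. h = Δ (ρ_m − ρ_c)/ρ_m.
h = 40.4 km × 451/3267 = 5.58 km.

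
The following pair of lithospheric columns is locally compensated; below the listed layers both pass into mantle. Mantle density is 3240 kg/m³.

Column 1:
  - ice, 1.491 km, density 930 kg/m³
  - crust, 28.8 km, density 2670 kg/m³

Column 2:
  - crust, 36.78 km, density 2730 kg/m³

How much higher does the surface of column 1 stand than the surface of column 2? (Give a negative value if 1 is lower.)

For any compensation level in the mantle, the mantle terms cancel and isostasy reduces to e = (Σt_1 − Σt_2) − (Σ(ρt)_1 − Σ(ρt)_2) / ρ_m.
Σt_1 = 30.291 km; Σt_2 = 36.78 km; Σ(ρt)_1 = 78282.63; Σ(ρt)_2 = 100409.4 (in km·kg/m³).
e = (30.291 − 36.78) − (78282.63 − 100409.4) / 3240 = 0.34 km.

0.34 km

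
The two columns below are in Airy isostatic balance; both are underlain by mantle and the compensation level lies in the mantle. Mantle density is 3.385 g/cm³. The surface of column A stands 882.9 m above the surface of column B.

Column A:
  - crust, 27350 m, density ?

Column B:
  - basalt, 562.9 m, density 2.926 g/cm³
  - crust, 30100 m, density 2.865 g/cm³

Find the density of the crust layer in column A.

Take the compensation level at the base of the deeper column (depth z_c below the surface of column A) and equate Σ ρ_i t_i down to z_c; mantle fills any gap and the z_c terms cancel.
Column A: 27350×ρ + (z_c − 27350)×3.385
Column B: 882.9×0 + 562.9×2.926 + 30100×2.865 + (z_c − 882.9 − 30662.9)×3.385
The z_c×3.385 term appears on both sides and cancels. Collect the known terms of each column as K = Σ(ρt)_known − 3.385 × (depth of known layers): K_A = 0 − 3.385×27350 = −92579.75; K_B = 87883.5454 − 3.385×(882.9 + 30662.9) = −18898.9876.
Balance: K_A + 27350×ρ = K_B, so ρ = (K_B − K_A)/27350 = 73680.8/27350 = 2.69 g/cm³.

2.69 g/cm³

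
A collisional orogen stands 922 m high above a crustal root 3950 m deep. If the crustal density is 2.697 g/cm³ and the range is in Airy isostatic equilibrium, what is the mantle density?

3.33 g/cm³

Airy balance: ρ_c h = (ρ_m − ρ_c) r → ρ_m = ρ_c (1 + h/r).
ρ_m = 2.697 × (1 + 922 m/3950 m) = 3.33 g/cm³.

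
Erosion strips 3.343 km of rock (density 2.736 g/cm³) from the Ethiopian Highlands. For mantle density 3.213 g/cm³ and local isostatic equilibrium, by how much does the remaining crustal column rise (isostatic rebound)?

Unloading: uplift u = e ρ_c/ρ_m = 3.343 km × 2.736/3.213 = 2.85 km.

2.85 km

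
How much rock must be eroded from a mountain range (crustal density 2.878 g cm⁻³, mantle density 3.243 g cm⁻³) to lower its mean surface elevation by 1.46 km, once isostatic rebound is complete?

13 km

Net drop Δ = e − u = e − e ρ_c/ρ_m = e (ρ_m − ρ_c)/ρ_m.
e = Δ ρ_m/(ρ_m − ρ_c) = 1.46 km × 3.243/0.365 = 13 km.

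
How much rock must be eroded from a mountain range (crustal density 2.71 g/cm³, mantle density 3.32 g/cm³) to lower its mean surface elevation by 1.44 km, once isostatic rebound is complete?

Net drop Δ = e − u = e − e ρ_c/ρ_m = e (ρ_m − ρ_c)/ρ_m.
e = Δ ρ_m/(ρ_m − ρ_c) = 1.44 km × 3.32/0.61 = 7.84 km.

7.84 km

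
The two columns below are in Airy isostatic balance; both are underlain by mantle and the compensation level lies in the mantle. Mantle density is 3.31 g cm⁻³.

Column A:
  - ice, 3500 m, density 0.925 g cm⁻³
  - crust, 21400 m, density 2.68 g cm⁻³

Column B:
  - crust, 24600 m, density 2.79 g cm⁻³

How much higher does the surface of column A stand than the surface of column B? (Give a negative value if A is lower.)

For any compensation level in the mantle, the mantle terms cancel and isostasy reduces to e = (Σt_A − Σt_B) − (Σ(ρt)_A − Σ(ρt)_B) / ρ_m.
Σt_A = 24900 m; Σt_B = 24600 m; Σ(ρt)_A = 60589.5; Σ(ρt)_B = 68634 (in m·g cm⁻³).
e = (24900 − 24600) − (60589.5 − 68634) / 3.31 = 2730 m.

2730 m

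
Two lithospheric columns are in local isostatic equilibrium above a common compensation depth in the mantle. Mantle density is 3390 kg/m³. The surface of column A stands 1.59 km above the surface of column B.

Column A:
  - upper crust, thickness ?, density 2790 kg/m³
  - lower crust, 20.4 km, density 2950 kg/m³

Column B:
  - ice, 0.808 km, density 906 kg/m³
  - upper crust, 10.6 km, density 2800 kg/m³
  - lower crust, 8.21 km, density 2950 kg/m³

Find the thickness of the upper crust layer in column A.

Take the compensation level at the base of the deeper column (depth z_c below the surface of column A) and equate Σ ρ_i t_i down to z_c; mantle fills any gap and the z_c terms cancel.
Column A: x×2790 + 20.4×2950 + (z_c − 20.4 − x)×3390
Column B: 1.59×0 + 0.808×906 + 10.6×2800 + 8.21×2950 + (z_c − 1.59 − 19.618)×3390
The z_c×3390 term appears on both sides and cancels. Collect the known terms of each column as K = Σ(ρt)_known − 3390 × (depth of known layers): K_A = 60180 − 3390×20.4 = −8976; K_B = 54631.548 − 3390×(1.59 + 19.618) = −17263.572.
Balance: K_A − x×(3390 − 2790) = K_B, so x = (K_A − K_B)/(3390 − 2790) = 8287.57/600 = 13.8 km.

13.8 km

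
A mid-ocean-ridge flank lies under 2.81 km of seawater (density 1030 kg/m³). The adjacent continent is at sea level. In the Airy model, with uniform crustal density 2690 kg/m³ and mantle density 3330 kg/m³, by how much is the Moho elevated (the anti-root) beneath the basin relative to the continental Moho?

7.29 km

Balancing pressure at the compensation depth: replacing crust with seawater at the top is compensated by replacing crust with mantle at the base: d (ρ_c − ρ_w) = a (ρ_m − ρ_c).
a = d (ρ_c − ρ_w)/(ρ_m − ρ_c) = 2.81 km × 1660/640 = 7.29 km.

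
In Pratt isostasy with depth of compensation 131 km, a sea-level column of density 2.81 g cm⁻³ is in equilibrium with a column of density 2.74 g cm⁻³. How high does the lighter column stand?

ρ_ref D = ρ (D + h) → h = D (ρ_ref − ρ)/ρ.
h = 131 km × (2.81 − 2.74)/2.74 = 3.35 km.

3.35 km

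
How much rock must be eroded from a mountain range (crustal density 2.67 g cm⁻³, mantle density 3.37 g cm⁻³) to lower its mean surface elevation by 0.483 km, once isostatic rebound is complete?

Net drop Δ = e − u = e − e ρ_c/ρ_m = e (ρ_m − ρ_c)/ρ_m.
e = Δ ρ_m/(ρ_m − ρ_c) = 0.483 km × 3.37/0.7 = 2.33 km.

2.33 km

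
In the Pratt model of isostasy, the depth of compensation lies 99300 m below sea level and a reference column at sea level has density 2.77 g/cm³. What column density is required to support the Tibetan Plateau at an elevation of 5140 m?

Pratt balance: ρ_ref D = ρ (D + h).
ρ = ρ_ref D/(D + h) = 2.77 × 99300 m/(99300 m + 5140 m) = 2.63 g/cm³.

2.63 g/cm³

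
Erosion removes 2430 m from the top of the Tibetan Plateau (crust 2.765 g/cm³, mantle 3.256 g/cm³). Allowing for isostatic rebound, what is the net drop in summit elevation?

366 m

Rebound u = e ρ_c/ρ_m = 2430 m × 2.765/3.256 = 2064 m.
Net surface drop = e − u = 2430 m − 2064 m = e (ρ_m − ρ_c)/ρ_m = 366 m.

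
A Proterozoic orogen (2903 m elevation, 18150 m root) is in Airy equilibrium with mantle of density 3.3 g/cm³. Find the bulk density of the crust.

ρ_c h = (ρ_m − ρ_c) r → ρ_c (h + r) = ρ_m r → ρ_c = ρ_m r / (h + r).
ρ_c = 3.3 × 18150 m / (2903 m + 18150 m) = 2.84 g/cm³.

2.84 g/cm³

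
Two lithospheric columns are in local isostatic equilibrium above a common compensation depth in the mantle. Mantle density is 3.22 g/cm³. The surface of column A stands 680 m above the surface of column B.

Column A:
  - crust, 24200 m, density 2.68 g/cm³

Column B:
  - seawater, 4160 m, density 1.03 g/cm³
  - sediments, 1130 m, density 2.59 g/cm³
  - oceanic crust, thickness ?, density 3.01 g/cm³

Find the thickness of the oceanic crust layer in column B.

Take the compensation level at the base of the deeper column (depth z_c below the surface of column A) and equate Σ ρ_i t_i down to z_c; mantle fills any gap and the z_c terms cancel.
Column A: 24200×2.68 + (z_c − 24200)×3.22
Column B: 680×0 + 4160×1.03 + 1130×2.59 + x×3.01 + (z_c − 680 − 5290 − x)×3.22
The z_c×3.22 term appears on both sides and cancels. Collect the known terms of each column as K = Σ(ρt)_known − 3.22 × (depth of known layers): K_A = 64856 − 3.22×24200 = −13068; K_B = 7211.5 − 3.22×(680 + 5290) = −12011.9.
Balance: K_A = K_B − x×(3.22 − 3.01), so x = (K_B − K_A)/(3.22 − 3.01) = 1056.1/0.21 = 5030 m.

5030 m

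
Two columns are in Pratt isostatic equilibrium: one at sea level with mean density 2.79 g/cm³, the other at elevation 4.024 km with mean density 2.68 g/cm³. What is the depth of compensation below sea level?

98 km

ρ_ref D = ρ (D + h) → D (ρ_ref − ρ) = ρ h.
D = ρ h/(ρ_ref − ρ) = 2.68 × 4.024 km/(2.79 − 2.68) = 98 km.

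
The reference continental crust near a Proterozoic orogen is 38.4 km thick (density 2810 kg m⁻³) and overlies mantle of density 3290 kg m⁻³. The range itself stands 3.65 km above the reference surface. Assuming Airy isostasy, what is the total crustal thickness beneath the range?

Root depth r = h ρ_c / (ρ_m − ρ_c) = 3.65 km × 2810 / 480 = 21.37 km.
Total thickness = T + h + r = 38.4 km + 3.65 km + 21.37 km = 63.4 km.

63.4 km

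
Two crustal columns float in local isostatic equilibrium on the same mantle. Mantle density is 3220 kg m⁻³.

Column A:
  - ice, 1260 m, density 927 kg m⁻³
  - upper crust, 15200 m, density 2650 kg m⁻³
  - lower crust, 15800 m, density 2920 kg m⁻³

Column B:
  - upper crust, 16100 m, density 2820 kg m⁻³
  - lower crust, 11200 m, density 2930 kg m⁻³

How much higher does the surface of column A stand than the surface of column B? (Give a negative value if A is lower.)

For any compensation level in the mantle, the mantle terms cancel and isostasy reduces to e = (Σt_A − Σt_B) − (Σ(ρt)_A − Σ(ρt)_B) / ρ_m.
Σt_A = 32260 m; Σt_B = 27300 m; Σ(ρt)_A = 87584020; Σ(ρt)_B = 78218000 (in m·kg m⁻³).
e = (32260 − 27300) − (87584020 − 78218000) / 3220 = 2050 m.

2050 m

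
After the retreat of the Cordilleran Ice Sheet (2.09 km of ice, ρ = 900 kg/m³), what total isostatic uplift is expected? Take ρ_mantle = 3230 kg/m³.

Removing the load lets mantle flow back in; uplift u satisfies ρ_ice t = ρ_m u.
u = t ρ_ice/ρ_m = 2.09 km × 900/3230 = 0.582 km.

0.582 km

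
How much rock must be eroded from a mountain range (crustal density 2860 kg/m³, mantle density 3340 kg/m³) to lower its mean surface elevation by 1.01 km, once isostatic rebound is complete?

Net drop Δ = e − u = e − e ρ_c/ρ_m = e (ρ_m − ρ_c)/ρ_m.
e = Δ ρ_m/(ρ_m − ρ_c) = 1.01 km × 3340/480 = 7.03 km.

7.03 km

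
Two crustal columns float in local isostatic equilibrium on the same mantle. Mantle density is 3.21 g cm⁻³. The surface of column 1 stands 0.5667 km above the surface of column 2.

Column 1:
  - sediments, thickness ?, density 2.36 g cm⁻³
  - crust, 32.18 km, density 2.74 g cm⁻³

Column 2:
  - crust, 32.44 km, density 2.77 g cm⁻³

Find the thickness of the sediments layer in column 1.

1.14 km

Take the compensation level at the base of the deeper column (depth z_c below the surface of column 1) and equate Σ ρ_i t_i down to z_c; mantle fills any gap and the z_c terms cancel.
Column 1: x×2.36 + 32.18×2.74 + (z_c − 32.18 − x)×3.21
Column 2: 0.5667×0 + 32.44×2.77 + (z_c − 0.5667 − 32.44)×3.21
The z_c×3.21 term appears on both sides and cancels. Collect the known terms of each column as K = Σ(ρt)_known − 3.21 × (depth of known layers): K_1 = 88.1732 − 3.21×32.18 = −15.1246; K_2 = 89.8588 − 3.21×(0.5667 + 32.44) = −16.092707.
Balance: K_1 − x×(3.21 − 2.36) = K_2, so x = (K_1 − K_2)/(3.21 − 2.36) = 0.968107/0.85 = 1.14 km.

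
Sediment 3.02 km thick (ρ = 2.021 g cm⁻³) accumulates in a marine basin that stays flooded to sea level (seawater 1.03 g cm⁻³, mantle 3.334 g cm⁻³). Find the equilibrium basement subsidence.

Submarine loading: the sediment displaces seawater, and the subsidence is in turn flooded, so s (ρ_m − ρ_w) = t (ρ_sed − ρ_w).
s = 3.02 km × (2.021 − 1.03) / (3.334 − 1.03) = 1.3 km.

1.3 km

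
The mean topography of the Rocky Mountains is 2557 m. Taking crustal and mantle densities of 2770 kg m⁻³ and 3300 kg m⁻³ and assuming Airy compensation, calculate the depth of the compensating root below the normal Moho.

13400 m

Isostatic balance requires: the weight of the topography is balanced by the buoyancy of the root, ρ_c h = (ρ_m − ρ_c) r.
r = h · ρ_c / (ρ_m − ρ_c) = 2557 m × 2770 / (3300 − 2770) = 13400 m.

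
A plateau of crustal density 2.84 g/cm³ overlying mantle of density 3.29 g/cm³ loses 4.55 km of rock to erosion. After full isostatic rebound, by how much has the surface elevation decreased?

0.622 km

Rebound u = e ρ_c/ρ_m = 4.55 km × 2.84/3.29 = 3.928 km.
Net surface drop = e − u = 4.55 km − 3.928 km = e (ρ_m − ρ_c)/ρ_m = 0.622 km.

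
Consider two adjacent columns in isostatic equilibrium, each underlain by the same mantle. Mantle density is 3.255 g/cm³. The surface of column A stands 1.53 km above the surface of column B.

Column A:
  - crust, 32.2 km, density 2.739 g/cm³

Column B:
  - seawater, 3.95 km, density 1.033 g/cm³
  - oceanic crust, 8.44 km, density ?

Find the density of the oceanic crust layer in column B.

2.92 g/cm³

Take the compensation level at the base of the deeper column (depth z_c below the surface of column A) and equate Σ ρ_i t_i down to z_c; mantle fills any gap and the z_c terms cancel.
Column A: 32.2×2.739 + (z_c − 32.2)×3.255
Column B: 1.53×0 + 3.95×1.033 + 8.44×ρ + (z_c − 1.53 − 12.39)×3.255
The z_c×3.255 term appears on both sides and cancels. Collect the known terms of each column as K = Σ(ρt)_known − 3.255 × (depth of known layers): K_A = 88.1958 − 3.255×32.2 = −16.6152; K_B = 4.08035 − 3.255×(1.53 + 12.39) = −41.22925.
Balance: K_A = K_B + 8.44×ρ, so ρ = (K_A − K_B)/8.44 = 24.614/8.44 = 2.92 g/cm³.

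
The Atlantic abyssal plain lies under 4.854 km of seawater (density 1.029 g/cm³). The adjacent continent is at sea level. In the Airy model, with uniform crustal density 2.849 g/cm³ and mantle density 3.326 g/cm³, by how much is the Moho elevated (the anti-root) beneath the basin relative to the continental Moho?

In Airy isostatic equilibrium: replacing crust with seawater at the top is compensated by replacing crust with mantle at the base: d (ρ_c − ρ_w) = a (ρ_m − ρ_c).
a = d (ρ_c − ρ_w)/(ρ_m − ρ_c) = 4.854 km × 1.82/0.477 = 18.5 km.

18.5 km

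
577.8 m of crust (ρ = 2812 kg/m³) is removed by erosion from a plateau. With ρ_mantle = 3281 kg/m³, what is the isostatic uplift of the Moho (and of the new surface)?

495 m

Unloading: uplift u = e ρ_c/ρ_m = 577.8 m × 2812/3281 = 495 m.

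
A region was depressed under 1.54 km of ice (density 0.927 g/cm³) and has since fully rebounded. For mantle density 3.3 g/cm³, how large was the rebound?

Removing the load lets mantle flow back in; uplift u satisfies ρ_ice t = ρ_m u.
u = t ρ_ice/ρ_m = 1.54 km × 0.927/3.3 = 0.433 km.

0.433 km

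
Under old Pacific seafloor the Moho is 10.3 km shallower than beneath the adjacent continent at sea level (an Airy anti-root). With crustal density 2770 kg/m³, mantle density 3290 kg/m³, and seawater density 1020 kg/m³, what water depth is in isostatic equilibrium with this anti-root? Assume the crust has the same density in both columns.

Replacing a thickness d of crust by seawater at the top must be balanced by replacing crust with mantle at the base: d (ρ_c − ρ_w) = a (ρ_m − ρ_c).
d = a (ρ_m − ρ_c)/(ρ_c − ρ_w) = 10.3 km × 520/1750 = 3.06 km.

3.06 km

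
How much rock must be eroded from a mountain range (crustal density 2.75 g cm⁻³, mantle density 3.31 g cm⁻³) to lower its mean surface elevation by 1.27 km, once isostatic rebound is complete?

Net drop Δ = e − u = e − e ρ_c/ρ_m = e (ρ_m − ρ_c)/ρ_m.
e = Δ ρ_m/(ρ_m − ρ_c) = 1.27 km × 3.31/0.56 = 7.51 km.

7.51 km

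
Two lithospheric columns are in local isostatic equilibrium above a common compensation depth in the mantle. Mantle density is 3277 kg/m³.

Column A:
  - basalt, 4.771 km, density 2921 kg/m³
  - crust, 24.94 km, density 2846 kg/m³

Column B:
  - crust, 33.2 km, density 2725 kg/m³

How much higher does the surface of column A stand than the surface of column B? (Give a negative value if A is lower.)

−1.79 km

For any compensation level in the mantle, the mantle terms cancel and isostasy reduces to e = (Σt_A − Σt_B) − (Σ(ρt)_A − Σ(ρt)_B) / ρ_m.
Σt_A = 29.711 km; Σt_B = 33.2 km; Σ(ρt)_A = 84915.331; Σ(ρt)_B = 90470 (in km·kg/m³).
e = (29.711 − 33.2) − (84915.331 − 90470) / 3277 = −1.79 km.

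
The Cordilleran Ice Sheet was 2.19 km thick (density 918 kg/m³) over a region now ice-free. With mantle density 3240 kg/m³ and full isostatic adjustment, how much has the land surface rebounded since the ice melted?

0.621 km

Removing the load lets mantle flow back in; uplift u satisfies ρ_ice t = ρ_m u.
u = t ρ_ice/ρ_m = 2.19 km × 918/3240 = 0.621 km.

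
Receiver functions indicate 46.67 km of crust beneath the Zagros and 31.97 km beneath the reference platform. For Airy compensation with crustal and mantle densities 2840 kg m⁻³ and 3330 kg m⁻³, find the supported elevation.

2.16 km

Excess crust Δ = 46.67 km − 31.97 km = 14.7 km, split between elevation h and root r with h + r = Δ.
Airy balance ρ_c h = (ρ_m − ρ_c) r gives r = h ρ_c/(ρ_m − ρ_c), so h (1 + ρ_c/(ρ_m − ρ_c)) = Δ, i.e. h = Δ (ρ_m − ρ_c)/ρ_m.
h = 14.7 km × 490/3330 = 2.16 km.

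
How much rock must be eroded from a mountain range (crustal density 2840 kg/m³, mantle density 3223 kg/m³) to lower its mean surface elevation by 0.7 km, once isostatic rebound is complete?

Net drop Δ = e − u = e − e ρ_c/ρ_m = e (ρ_m − ρ_c)/ρ_m.
e = Δ ρ_m/(ρ_m − ρ_c) = 0.7 km × 3223/383 = 5.89 km.

5.89 km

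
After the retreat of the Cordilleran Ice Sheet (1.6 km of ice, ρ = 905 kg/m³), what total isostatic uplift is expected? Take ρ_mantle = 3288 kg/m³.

0.44 km

Removing the load lets mantle flow back in; uplift u satisfies ρ_ice t = ρ_m u.
u = t ρ_ice/ρ_m = 1.6 km × 905/3288 = 0.44 km.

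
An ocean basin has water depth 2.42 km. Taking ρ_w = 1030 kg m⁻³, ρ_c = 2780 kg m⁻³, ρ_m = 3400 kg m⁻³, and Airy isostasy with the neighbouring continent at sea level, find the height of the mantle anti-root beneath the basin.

Isostatic balance requires: replacing crust with seawater at the top is compensated by replacing crust with mantle at the base: d (ρ_c − ρ_w) = a (ρ_m − ρ_c).
a = d (ρ_c − ρ_w)/(ρ_m − ρ_c) = 2.42 km × 1750/620 = 6.83 km.

6.83 km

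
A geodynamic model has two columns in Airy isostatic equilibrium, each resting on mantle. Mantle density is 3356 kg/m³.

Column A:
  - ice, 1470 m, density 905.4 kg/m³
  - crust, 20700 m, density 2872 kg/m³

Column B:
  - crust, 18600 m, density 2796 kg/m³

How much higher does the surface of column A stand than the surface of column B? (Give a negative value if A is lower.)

955 m

For any compensation level in the mantle, the mantle terms cancel and isostasy reduces to e = (Σt_A − Σt_B) − (Σ(ρt)_A − Σ(ρt)_B) / ρ_m.
Σt_A = 22170 m; Σt_B = 18600 m; Σ(ρt)_A = 60781338; Σ(ρt)_B = 52005600 (in m·kg/m³).
e = (22170 − 18600) − (60781338 − 52005600) / 3356 = 955 m.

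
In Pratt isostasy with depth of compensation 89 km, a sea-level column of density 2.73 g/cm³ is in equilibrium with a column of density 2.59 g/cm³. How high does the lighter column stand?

ρ_ref D = ρ (D + h) → h = D (ρ_ref − ρ)/ρ.
h = 89 km × (2.73 − 2.59)/2.59 = 4.81 km.

4.81 km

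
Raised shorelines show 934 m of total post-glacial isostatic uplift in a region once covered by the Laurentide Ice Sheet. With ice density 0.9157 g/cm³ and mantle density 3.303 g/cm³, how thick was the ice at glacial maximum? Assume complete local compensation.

u = t ρ_ice/ρ_m → t = u ρ_m/ρ_ice = 934 m × 3.303/0.9157 = 3370 m.

3370 m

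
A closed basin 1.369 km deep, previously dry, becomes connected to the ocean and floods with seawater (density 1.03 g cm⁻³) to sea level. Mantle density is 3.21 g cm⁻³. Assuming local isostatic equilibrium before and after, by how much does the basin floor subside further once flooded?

After flooding the water column is d + s deep. Its weight must equal the weight of mantle displaced by the extra subsidence s: (d + s) ρ_w = s ρ_m.
s = d ρ_w / (ρ_m − ρ_w) = 1.369 km × 1.03/(3.21 − 1.03) = 0.647 km.

0.647 km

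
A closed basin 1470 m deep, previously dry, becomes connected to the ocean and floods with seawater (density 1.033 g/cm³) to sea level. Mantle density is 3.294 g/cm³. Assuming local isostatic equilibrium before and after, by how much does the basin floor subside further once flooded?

After flooding the water column is d + s deep. Its weight must equal the weight of mantle displaced by the extra subsidence s: (d + s) ρ_w = s ρ_m.
s = d ρ_w / (ρ_m − ρ_w) = 1470 m × 1.033/(3.294 − 1.033) = 672 m.

672 m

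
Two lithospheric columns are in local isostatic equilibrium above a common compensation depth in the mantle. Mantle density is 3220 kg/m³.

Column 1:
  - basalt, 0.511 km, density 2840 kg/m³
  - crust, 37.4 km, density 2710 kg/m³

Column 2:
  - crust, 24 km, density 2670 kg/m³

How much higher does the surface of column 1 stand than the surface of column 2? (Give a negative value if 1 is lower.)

For any compensation level in the mantle, the mantle terms cancel and isostasy reduces to e = (Σt_1 − Σt_2) − (Σ(ρt)_1 − Σ(ρt)_2) / ρ_m.
Σt_1 = 37.911 km; Σt_2 = 24 km; Σ(ρt)_1 = 102805.24; Σ(ρt)_2 = 64080 (in km·kg/m³).
e = (37.911 − 24) − (102805.24 − 64080) / 3220 = 1.88 km.

1.88 km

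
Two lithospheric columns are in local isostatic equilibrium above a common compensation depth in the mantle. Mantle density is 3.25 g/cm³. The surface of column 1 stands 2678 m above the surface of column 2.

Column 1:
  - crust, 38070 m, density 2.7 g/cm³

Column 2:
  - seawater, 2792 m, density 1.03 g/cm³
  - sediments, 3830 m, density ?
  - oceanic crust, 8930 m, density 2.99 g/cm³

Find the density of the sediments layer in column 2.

Take the compensation level at the base of the deeper column (depth z_c below the surface of column 1) and equate Σ ρ_i t_i down to z_c; mantle fills any gap and the z_c terms cancel.
Column 1: 38070×2.7 + (z_c − 38070)×3.25
Column 2: 2678×0 + 2792×1.03 + 3830×ρ + 8930×2.99 + (z_c − 2678 − 15552)×3.25
The z_c×3.25 term appears on both sides and cancels. Collect the known terms of each column as K = Σ(ρt)_known − 3.25 × (depth of known layers): K_1 = 102789 − 3.25×38070 = −20938.5; K_2 = 29576.46 − 3.25×(2678 + 15552) = −29671.04.
Balance: K_1 = K_2 + 3830×ρ, so ρ = (K_1 − K_2)/3830 = 8732.54/3830 = 2.28 g/cm³.

2.28 g/cm³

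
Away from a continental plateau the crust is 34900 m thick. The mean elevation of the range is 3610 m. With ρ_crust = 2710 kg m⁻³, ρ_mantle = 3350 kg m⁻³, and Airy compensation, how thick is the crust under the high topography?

Root depth r = h ρ_c / (ρ_m − ρ_c) = 3610 m × 2710 / 640 = 15290 m.
Total thickness = T + h + r = 34900 m + 3610 m + 15290 m = 53800 m.

53800 m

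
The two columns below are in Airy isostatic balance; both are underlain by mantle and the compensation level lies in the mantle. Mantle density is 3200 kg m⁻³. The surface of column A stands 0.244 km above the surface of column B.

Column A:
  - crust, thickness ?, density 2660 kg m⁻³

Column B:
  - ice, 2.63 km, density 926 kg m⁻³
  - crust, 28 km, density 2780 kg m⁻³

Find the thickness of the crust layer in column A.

Take the compensation level at the base of the deeper column (depth z_c below the surface of column A) and equate Σ ρ_i t_i down to z_c; mantle fills any gap and the z_c terms cancel.
Column A: x×2660 + (z_c − 0 − x)×3200
Column B: 0.244×0 + 2.63×926 + 28×2780 + (z_c − 0.244 − 30.63)×3200
The z_c×3200 term appears on both sides and cancels. Collect the known terms of each column as K = Σ(ρt)_known − 3200 × (depth of known layers): K_A = 0 − 3200×0 = 0; K_B = 80275.38 − 3200×(0.244 + 30.63) = −18521.42.
Balance: K_A − x×(3200 − 2660) = K_B, so x = (K_A − K_B)/(3200 − 2660) = 18521.4/540 = 34.3 km.

34.3 km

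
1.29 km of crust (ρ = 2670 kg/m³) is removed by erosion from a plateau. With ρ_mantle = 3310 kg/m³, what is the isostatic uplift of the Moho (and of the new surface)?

Unloading: uplift u = e ρ_c/ρ_m = 1.29 km × 2670/3310 = 1.04 km.

1.04 km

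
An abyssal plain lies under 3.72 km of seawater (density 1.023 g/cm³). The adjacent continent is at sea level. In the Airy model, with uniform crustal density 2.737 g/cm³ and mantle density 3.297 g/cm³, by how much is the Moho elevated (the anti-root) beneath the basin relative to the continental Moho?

11.4 km

Balancing pressure at the compensation depth: replacing crust with seawater at the top is compensated by replacing crust with mantle at the base: d (ρ_c − ρ_w) = a (ρ_m − ρ_c).
a = d (ρ_c − ρ_w)/(ρ_m − ρ_c) = 3.72 km × 1.714/0.56 = 11.4 km.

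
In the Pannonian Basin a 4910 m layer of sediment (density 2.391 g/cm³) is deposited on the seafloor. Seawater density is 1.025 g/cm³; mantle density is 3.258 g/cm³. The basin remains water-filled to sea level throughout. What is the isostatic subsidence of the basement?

Submarine loading: the sediment displaces seawater, and the subsidence is in turn flooded, so s (ρ_m − ρ_w) = t (ρ_sed − ρ_w).
s = 4910 m × (2.391 − 1.025) / (3.258 − 1.025) = 3000 m.

3000 m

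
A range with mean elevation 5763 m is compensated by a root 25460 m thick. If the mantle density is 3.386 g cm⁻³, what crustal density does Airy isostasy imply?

ρ_c h = (ρ_m − ρ_c) r → ρ_c (h + r) = ρ_m r → ρ_c = ρ_m r / (h + r).
ρ_c = 3.386 × 25460 m / (5763 m + 25460 m) = 2.76 g cm⁻³.

2.76 g cm⁻³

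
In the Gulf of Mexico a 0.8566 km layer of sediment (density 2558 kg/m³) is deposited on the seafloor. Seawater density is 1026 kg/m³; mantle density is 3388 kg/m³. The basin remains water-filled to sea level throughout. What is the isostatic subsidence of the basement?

Submarine loading: the sediment displaces seawater, and the subsidence is in turn flooded, so s (ρ_m − ρ_w) = t (ρ_sed − ρ_w).
s = 0.8566 km × (2558 − 1026) / (3388 − 1026) = 0.556 km.

0.556 km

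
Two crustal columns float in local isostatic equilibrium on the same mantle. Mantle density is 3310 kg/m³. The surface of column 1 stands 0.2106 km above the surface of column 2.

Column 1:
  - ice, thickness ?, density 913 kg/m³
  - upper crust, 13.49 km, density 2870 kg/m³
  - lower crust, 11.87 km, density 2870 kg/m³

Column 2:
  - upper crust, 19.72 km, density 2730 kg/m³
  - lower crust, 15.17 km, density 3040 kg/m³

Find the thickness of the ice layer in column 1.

Take the compensation level at the base of the deeper column (depth z_c below the surface of column 1) and equate Σ ρ_i t_i down to z_c; mantle fills any gap and the z_c terms cancel.
Column 1: x×913 + 13.49×2870 + 11.87×2870 + (z_c − 25.36 − x)×3310
Column 2: 0.2106×0 + 19.72×2730 + 15.17×3040 + (z_c − 0.2106 − 34.89)×3310
The z_c×3310 term appears on both sides and cancels. Collect the known terms of each column as K = Σ(ρt)_known − 3310 × (depth of known layers): K_1 = 72783.2 − 3310×25.36 = −11158.4; K_2 = 99952.4 − 3310×(0.2106 + 34.89) = −16230.586.
Balance: K_1 − x×(3310 − 913) = K_2, so x = (K_1 − K_2)/(3310 − 913) = 5072.19/2397 = 2.12 km.

2.12 km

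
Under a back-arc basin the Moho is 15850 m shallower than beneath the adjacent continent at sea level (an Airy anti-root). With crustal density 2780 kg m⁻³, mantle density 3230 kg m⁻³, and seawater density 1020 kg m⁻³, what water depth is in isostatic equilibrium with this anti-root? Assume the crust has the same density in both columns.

4050 m

Replacing a thickness d of crust by seawater at the top must be balanced by replacing crust with mantle at the base: d (ρ_c − ρ_w) = a (ρ_m − ρ_c).
d = a (ρ_m − ρ_c)/(ρ_c − ρ_w) = 15850 m × 450/1760 = 4050 m.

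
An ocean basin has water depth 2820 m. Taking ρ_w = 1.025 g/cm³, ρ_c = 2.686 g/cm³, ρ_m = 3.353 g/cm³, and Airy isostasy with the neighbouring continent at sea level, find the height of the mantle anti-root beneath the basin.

7020 m

In Airy isostatic equilibrium: replacing crust with seawater at the top is compensated by replacing crust with mantle at the base: d (ρ_c − ρ_w) = a (ρ_m − ρ_c).
a = d (ρ_c − ρ_w)/(ρ_m − ρ_c) = 2820 m × 1.661/0.667 = 7020 m.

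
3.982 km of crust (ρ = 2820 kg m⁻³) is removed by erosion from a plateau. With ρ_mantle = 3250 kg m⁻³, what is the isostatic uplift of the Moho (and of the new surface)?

3.46 km

Unloading: uplift u = e ρ_c/ρ_m = 3.982 km × 2820/3250 = 3.46 km.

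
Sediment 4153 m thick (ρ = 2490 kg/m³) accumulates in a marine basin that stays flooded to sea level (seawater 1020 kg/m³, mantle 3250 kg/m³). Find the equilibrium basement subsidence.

Submarine loading: the sediment displaces seawater, and the subsidence is in turn flooded, so s (ρ_m − ρ_w) = t (ρ_sed − ρ_w).
s = 4153 m × (2490 − 1020) / (3250 − 1020) = 2740 m.

2740 m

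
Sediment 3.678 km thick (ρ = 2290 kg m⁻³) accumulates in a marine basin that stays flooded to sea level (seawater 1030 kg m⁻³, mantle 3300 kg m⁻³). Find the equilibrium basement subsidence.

2.04 km

Submarine loading: the sediment displaces seawater, and the subsidence is in turn flooded, so s (ρ_m − ρ_w) = t (ρ_sed − ρ_w).
s = 3.678 km × (2290 − 1030) / (3300 − 1030) = 2.04 km.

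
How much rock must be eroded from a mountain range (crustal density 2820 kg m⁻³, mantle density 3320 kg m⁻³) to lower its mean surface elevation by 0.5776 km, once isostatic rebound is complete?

Net drop Δ = e − u = e − e ρ_c/ρ_m = e (ρ_m − ρ_c)/ρ_m.
e = Δ ρ_m/(ρ_m − ρ_c) = 0.5776 km × 3320/500 = 3.84 km.

3.84 km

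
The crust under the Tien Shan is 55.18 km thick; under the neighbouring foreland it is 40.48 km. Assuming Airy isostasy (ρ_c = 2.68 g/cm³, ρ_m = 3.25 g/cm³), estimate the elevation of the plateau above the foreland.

2.58 km

Excess crust Δ = 55.18 km − 40.48 km = 14.7 km, split between elevation h and root r with h + r = Δ.
Airy balance ρ_c h = (ρ_m − ρ_c) r gives r = h ρ_c/(ρ_m − ρ_c), so h (1 + ρ_c/(ρ_m − ρ_c)) = Δ, i.e. h = Δ (ρ_m − ρ_c)/ρ_m.
h = 14.7 km × 0.57/3.25 = 2.58 km.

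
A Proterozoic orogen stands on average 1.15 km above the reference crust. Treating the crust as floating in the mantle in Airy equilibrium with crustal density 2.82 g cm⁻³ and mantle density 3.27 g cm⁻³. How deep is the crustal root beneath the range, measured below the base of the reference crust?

7.21 km

For local isostatic compensation: the weight of the topography is balanced by the buoyancy of the root, ρ_c h = (ρ_m − ρ_c) r.
r = h · ρ_c / (ρ_m − ρ_c) = 1.15 km × 2.82 / (3.27 − 2.82) = 7.21 km.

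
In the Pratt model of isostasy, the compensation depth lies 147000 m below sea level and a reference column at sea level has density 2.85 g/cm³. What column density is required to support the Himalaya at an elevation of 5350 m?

Pratt balance: ρ_ref D = ρ (D + h).
ρ = ρ_ref D/(D + h) = 2.85 × 147000 m/(147000 m + 5350 m) = 2.75 g/cm³.

2.75 g/cm³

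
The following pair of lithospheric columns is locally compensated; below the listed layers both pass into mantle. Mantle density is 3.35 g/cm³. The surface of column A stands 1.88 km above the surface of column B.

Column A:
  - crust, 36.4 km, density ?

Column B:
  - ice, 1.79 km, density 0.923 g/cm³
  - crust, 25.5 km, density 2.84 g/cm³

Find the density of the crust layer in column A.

2.7 g/cm³

Take the compensation level at the base of the deeper column (depth z_c below the surface of column A) and equate Σ ρ_i t_i down to z_c; mantle fills any gap and the z_c terms cancel.
Column A: 36.4×ρ + (z_c − 36.4)×3.35
Column B: 1.88×0 + 1.79×0.923 + 25.5×2.84 + (z_c − 1.88 − 27.29)×3.35
The z_c×3.35 term appears on both sides and cancels. Collect the known terms of each column as K = Σ(ρt)_known − 3.35 × (depth of known layers): K_A = 0 − 3.35×36.4 = −121.94; K_B = 74.07217 − 3.35×(1.88 + 27.29) = −23.64733.
Balance: K_A + 36.4×ρ = K_B, so ρ = (K_B − K_A)/36.4 = 98.2927/36.4 = 2.7 g/cm³.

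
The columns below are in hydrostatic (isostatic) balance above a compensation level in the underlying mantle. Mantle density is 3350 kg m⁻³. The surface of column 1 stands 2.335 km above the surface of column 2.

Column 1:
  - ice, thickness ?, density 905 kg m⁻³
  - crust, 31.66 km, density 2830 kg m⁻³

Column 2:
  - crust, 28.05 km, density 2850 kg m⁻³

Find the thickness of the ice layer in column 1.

Take the compensation level at the base of the deeper column (depth z_c below the surface of column 1) and equate Σ ρ_i t_i down to z_c; mantle fills any gap and the z_c terms cancel.
Column 1: x×905 + 31.66×2830 + (z_c − 31.66 − x)×3350
Column 2: 2.335×0 + 28.05×2850 + (z_c − 2.335 − 28.05)×3350
The z_c×3350 term appears on both sides and cancels. Collect the known terms of each column as K = Σ(ρt)_known − 3350 × (depth of known layers): K_1 = 89597.8 − 3350×31.66 = −16463.2; K_2 = 79942.5 − 3350×(2.335 + 28.05) = −21847.25.
Balance: K_1 − x×(3350 − 905) = K_2, so x = (K_1 − K_2)/(3350 − 905) = 5384.05/2445 = 2.2 km.

2.2 km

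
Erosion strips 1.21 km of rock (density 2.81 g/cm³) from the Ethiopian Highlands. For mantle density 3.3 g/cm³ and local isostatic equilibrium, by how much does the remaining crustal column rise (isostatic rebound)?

1.03 km

Unloading: uplift u = e ρ_c/ρ_m = 1.21 km × 2.81/3.3 = 1.03 km.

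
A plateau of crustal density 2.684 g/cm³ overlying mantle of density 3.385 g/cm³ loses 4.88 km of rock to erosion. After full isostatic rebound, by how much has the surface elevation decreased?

1.01 km

Rebound u = e ρ_c/ρ_m = 4.88 km × 2.684/3.385 = 3.869 km.
Net surface drop = e − u = 4.88 km − 3.869 km = e (ρ_m − ρ_c)/ρ_m = 1.01 km.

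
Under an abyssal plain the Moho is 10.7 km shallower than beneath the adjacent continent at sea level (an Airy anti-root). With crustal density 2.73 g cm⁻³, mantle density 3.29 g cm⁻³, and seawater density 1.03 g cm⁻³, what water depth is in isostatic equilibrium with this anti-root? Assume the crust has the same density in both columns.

Replacing a thickness d of crust by seawater at the top must be balanced by replacing crust with mantle at the base: d (ρ_c − ρ_w) = a (ρ_m − ρ_c).
d = a (ρ_m − ρ_c)/(ρ_c − ρ_w) = 10.7 km × 0.56/1.7 = 3.52 km.

3.52 km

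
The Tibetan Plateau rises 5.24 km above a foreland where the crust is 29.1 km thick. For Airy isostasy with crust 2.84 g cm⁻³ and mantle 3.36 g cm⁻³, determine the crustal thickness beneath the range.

Root depth r = h ρ_c / (ρ_m − ρ_c) = 5.24 km × 2.84 / 0.52 = 28.62 km.
Total thickness = T + h + r = 29.1 km + 5.24 km + 28.62 km = 63 km.

63 km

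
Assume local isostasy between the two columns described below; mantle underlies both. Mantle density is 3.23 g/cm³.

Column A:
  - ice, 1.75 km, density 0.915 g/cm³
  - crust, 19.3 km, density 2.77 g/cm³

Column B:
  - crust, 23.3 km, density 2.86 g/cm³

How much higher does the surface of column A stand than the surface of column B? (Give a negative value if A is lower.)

For any compensation level in the mantle, the mantle terms cancel and isostasy reduces to e = (Σt_A − Σt_B) − (Σ(ρt)_A − Σ(ρt)_B) / ρ_m.
Σt_A = 21.05 km; Σt_B = 23.3 km; Σ(ρt)_A = 55.06225; Σ(ρt)_B = 66.638 (in km·g/cm³).
e = (21.05 − 23.3) − (55.06225 − 66.638) / 3.23 = 1.33 km.

1.33 km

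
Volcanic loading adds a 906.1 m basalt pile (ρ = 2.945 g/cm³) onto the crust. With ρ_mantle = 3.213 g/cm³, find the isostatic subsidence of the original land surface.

831 m

Subaerial loading: s = t ρ_load / ρ_m.
s = 906.1 m × 2.945/3.213 = 831 m.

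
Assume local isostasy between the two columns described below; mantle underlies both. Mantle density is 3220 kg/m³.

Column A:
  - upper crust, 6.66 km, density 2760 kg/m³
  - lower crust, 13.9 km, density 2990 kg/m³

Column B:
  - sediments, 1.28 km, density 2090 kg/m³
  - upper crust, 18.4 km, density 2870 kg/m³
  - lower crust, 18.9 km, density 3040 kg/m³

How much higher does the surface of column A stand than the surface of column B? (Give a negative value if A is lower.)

−1.56 km

For any compensation level in the mantle, the mantle terms cancel and isostasy reduces to e = (Σt_A − Σt_B) − (Σ(ρt)_A − Σ(ρt)_B) / ρ_m.
Σt_A = 20.56 km; Σt_B = 38.58 km; Σ(ρt)_A = 59942.6; Σ(ρt)_B = 112939.2 (in km·kg/m³).
e = (20.56 − 38.58) − (59942.6 − 112939.2) / 3220 = −1.56 km.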